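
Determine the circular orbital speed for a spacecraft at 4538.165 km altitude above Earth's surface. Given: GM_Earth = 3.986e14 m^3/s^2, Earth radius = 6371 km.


r = R_E + alt = 6371.0 + 4538.165 = 10909.1650 km = 1.0909165e+07 m
v = sqrt(mu/r) = sqrt(3.986e14 / 1.0909165e+07) = 6044.6741 m/s = 6.0447 km/s

6.0447 km/s


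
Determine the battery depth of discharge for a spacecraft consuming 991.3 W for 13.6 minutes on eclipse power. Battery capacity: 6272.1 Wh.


E_used = P * t / 60 = 991.3 * 13.6 / 60 = 224.6947 Wh
DOD = E_used / E_total * 100 = 224.6947 / 6272.1 * 100
DOD = 3.5824 %

3.5824 %


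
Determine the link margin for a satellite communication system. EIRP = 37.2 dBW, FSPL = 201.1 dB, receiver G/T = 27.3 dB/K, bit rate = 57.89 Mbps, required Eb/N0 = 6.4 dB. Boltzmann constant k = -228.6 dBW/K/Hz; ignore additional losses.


C/N0 = EIRP - FSPL + G/T - k = 37.2 - 201.1 + 27.3 - (-228.6)
C/N0 = 92.0000 dB-Hz
R_b = 57.89 Mbps = 5.789e+07 bps -> 10*log10(R_b) = 77.6260 dB-Hz
Eb/N0 = C/N0 - 10*log10(R_b) = 92.0000 - 77.6260 = 14.3740 dB
Margin = Eb/N0 - Eb/N0_req = 14.3740 - 6.4 = 7.9740 dB (link closes)

7.9740 dB


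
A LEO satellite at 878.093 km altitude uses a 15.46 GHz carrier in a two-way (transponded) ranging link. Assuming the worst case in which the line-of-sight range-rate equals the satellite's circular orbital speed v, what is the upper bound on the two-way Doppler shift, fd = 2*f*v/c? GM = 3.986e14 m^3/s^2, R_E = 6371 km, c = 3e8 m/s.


r = 7.249093e+06 m
v = sqrt(mu/r) = 7415.2673 m/s (worst-case radial velocity)
f = 15.46 GHz = 1.546e+10 Hz
fd = 2*f*v/c = 2*1.546e+10*7415.2673/3.0e+08
fd = 764266.8843 Hz

764266.8843 Hz


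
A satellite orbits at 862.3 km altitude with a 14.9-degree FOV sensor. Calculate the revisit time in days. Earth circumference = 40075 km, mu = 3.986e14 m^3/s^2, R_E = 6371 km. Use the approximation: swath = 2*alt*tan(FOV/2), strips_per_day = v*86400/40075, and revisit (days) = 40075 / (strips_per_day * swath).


swath = 2*862.3*tan(0.130027) = 225.5170 km
v = sqrt(mu/r) = 7423.3580 m/s = 7.4234 km/s
strips/day = v*86400/40075 = 7.4234*86400/40075 = 16.0044
coverage/day = strips * swath = 16.0044 * 225.5170 = 3609.2743 km
revisit = 40075 / 3609.2743 = 11.1033 days

11.1033 days


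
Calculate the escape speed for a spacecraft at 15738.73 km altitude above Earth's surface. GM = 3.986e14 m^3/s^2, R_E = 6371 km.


r = 6371.0 + 15738.73 = 22109.7300 km = 2.210973e+07 m
v_esc = sqrt(2*mu/r) = sqrt(2*3.986e14 / 2.210973e+07)
v_esc = 6004.7084 m/s = 6.0047 km/s

6.0047 km/s


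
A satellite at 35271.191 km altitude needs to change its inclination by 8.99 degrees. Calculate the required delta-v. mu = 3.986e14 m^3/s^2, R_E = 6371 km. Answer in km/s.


r = 41642.1910 km = 4.1642191e+07 m
V = sqrt(mu/r) = 3093.8686 m/s
di = 8.99 deg = 0.1569051 rad
dV = 2*V*sin(di/2) = 2*3093.8686*sin(0.07845255)
dV = 484.9459 m/s = 0.4849459 km/s

0.4849 km/s


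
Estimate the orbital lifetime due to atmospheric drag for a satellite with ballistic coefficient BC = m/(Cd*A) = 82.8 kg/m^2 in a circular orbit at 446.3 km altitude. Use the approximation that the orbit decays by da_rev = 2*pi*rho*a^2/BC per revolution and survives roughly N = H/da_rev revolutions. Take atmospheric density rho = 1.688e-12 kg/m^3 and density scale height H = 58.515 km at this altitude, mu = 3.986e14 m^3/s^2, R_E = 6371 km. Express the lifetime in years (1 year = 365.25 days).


a = R_E + alt = 6817.3000 km = 6.8173e+06 m
da_rev = 2*pi*rho*a^2/BC = 2*pi*1.688e-12*(6.8173e+06)^2/82.8 = 5.953149 m per revolution
N = H/da_rev = 58515.0000 m / 5.953149 m = 9829.2510 revolutions
P = 2*pi*sqrt(a^3/mu) = 5601.8288 s
lifetime = N*P = 9829.2510 * 5601.8288 = 5.5061781e+07 s = 637.2891 days
years = 637.2891 / 365.25 = 1.7448 years

1.7448 years


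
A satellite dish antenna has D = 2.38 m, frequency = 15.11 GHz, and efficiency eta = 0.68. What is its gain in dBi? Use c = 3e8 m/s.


lambda = c/f = 3e8 / 1.511e+10 = 0.0198544 m
G = eta*(pi*D/lambda)^2 = 0.68*(pi*2.38/0.0198544)^2
G = 96438.1768 (linear)
G = 10*log10(96438.1768) = 49.8425 dBi

49.8425 dBi


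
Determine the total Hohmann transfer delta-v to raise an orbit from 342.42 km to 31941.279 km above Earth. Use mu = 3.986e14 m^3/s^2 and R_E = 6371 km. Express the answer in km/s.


r1 = 6713.4200 km = 6.71342e+06 m
r2 = 38312.2790 km = 3.8312279e+07 m
dv1 = sqrt(mu/r1)*(sqrt(2*r2/(r1+r2)) - 1) = 2346.5266 m/s
dv2 = sqrt(mu/r2)*(1 - sqrt(2*r1/(r1+r2))) = 1464.1261 m/s
total dv = |dv1| + |dv2| = 2346.5266 + 1464.1261 = 3810.6527 m/s = 3.8107 km/s

3.8107 km/s


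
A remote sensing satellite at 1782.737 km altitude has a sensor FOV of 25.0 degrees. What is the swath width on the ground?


FOV = 25.0 deg = 0.4363323 rad
swath = 2 * alt * tan(FOV/2) = 2 * 1782.737 * tan(0.2181662)
swath = 2 * 1782.737 * 0.2216947
swath = 790.4466 km

790.4466 km


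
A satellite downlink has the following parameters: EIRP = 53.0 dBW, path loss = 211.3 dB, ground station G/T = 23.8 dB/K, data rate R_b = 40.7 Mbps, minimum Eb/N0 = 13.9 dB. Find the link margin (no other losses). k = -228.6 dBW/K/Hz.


C/N0 = EIRP - FSPL + G/T - k = 53.0 - 211.3 + 23.8 - (-228.6)
C/N0 = 94.1000 dB-Hz
R_b = 40.7 Mbps = 4.07e+07 bps -> 10*log10(R_b) = 76.0959 dB-Hz
Eb/N0 = C/N0 - 10*log10(R_b) = 94.1000 - 76.0959 = 18.0041 dB
Margin = Eb/N0 - Eb/N0_req = 18.0041 - 13.9 = 4.1041 dB (link closes)

4.1041 dB


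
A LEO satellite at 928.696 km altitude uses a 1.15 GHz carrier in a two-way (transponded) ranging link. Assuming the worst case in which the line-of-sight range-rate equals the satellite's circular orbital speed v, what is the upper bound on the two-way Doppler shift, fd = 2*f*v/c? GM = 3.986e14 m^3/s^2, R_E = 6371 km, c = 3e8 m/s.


r = 7.299696e+06 m
v = sqrt(mu/r) = 7389.5205 m/s (worst-case radial velocity)
f = 1.15 GHz = 1.15e+09 Hz
fd = 2*f*v/c = 2*1.15e+09*7389.5205/3.0e+08
fd = 56652.9907 Hz

56652.9907 Hz


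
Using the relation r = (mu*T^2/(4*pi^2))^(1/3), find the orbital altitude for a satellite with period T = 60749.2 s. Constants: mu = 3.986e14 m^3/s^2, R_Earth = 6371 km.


T = 60749.2 s
r = (mu*T^2/(4*pi^2))^(1/3) = (3.986e14 * 60749.2^2 / (4*pi^2))^(1/3)
r = 3.3400494e+07 m = 33400.4943 km
alt = r - R_E = 33400.4943 - 6371 = 27029.4943 km

27029.4943 km


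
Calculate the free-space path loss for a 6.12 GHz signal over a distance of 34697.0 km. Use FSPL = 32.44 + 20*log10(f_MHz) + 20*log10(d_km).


f = 6.12 GHz = 6120.0000 MHz
d = 34697.0 km
FSPL = 32.44 + 20*log10(6120.0000) + 20*log10(34697.0)
FSPL = 32.44 + 75.7350 + 90.8058
FSPL = 198.9809 dB

198.9809 dB


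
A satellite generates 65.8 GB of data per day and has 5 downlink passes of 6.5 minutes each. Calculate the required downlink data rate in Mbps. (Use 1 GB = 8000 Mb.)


total contact time = 5 * 6.5 * 60 = 1950.0000 s
data = 65.8 GB = 526400.0000 Mb
rate = 526400.0000 / 1950.0000 = 269.9487 Mbps

269.9487 Mbps


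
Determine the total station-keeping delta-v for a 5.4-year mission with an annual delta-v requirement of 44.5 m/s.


dV = rate * years = 44.5 * 5.4
dV = 240.3000 m/s

240.3000 m/s


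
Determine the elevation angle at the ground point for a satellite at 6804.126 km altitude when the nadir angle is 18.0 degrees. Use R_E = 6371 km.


r = R_E + alt = 13175.1260 km
Law of sines in the satellite / Earth-center / ground-point triangle:
  sin(nadir)/R_E = sin(90 + el)/r  =>  cos(el) = (r/R_E)*sin(nadir)
cos(el) = (13175.1260 / 6371.0000) * sin(18.0 deg) = 0.6390422
el = arccos(0.6390422) = 50.2796 deg
(Earth-central angle = 90 - nadir - el = 21.7204 deg)

50.2796 degrees


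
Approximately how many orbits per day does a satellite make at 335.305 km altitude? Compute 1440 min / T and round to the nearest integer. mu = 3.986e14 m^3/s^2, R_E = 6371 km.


r = 6.706305e+06 m
T = 2*pi*sqrt(r^3/mu) = 5465.5790 s = 91.0930 min
revs/day = 1440 / 91.0930 = 15.8080
Rounded: 16 revolutions per day

16 revolutions per day


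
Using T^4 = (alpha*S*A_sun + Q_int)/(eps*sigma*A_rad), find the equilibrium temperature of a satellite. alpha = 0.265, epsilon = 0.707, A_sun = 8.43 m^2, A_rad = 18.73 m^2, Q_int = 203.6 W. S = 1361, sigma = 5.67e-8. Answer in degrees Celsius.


Numerator = alpha*S*A_sun + Q_int = 0.265*1361*8.43 + 203.6 = 3244.0059 W
Denominator = eps*sigma*A_rad = 0.707*5.67e-8*18.73 = 7.5082764e-07 W/K^4
T^4 = 4.3205734e+09 K^4
T = 256.3807 K = -16.7693 C

-16.7693 degrees Celsius


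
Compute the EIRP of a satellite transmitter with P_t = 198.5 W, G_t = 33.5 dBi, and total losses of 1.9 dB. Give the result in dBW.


Pt = 198.5 W = 22.9776 dBW
EIRP = Pt_dBW + Gt - losses = 22.9776 + 33.5 - 1.9 = 54.5776 dBW

54.5776 dBW


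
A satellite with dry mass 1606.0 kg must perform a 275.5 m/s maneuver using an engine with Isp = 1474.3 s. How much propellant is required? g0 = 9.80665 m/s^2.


ve = Isp * g0 = 1474.3 * 9.80665 = 14457.944095 m/s
mass ratio = exp(dv/ve) = exp(275.5/14457.944095) = 1.01923798
m_prop = m_dry * (mr - 1) = 1606.0 * (1.01923798 - 1)
m_prop = 30.8962 kg

30.8962 kg


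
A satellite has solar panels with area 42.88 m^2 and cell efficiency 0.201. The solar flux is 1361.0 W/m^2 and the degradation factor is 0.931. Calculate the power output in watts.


P = area * eta * S * degradation
P = 42.88 * 0.201 * 1361.0 * 0.931
P = 10920.9053 W

10920.9053 W


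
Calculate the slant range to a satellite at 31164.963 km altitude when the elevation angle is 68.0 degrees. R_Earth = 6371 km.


h = 31164.963 km, el = 68.0 deg
d = -R_E*sin(el) + sqrt((R_E*sin(el))^2 + 2*R_E*h + h^2)
d = -6371.0000*sin(1.1868) + sqrt((6371.0000*0.9271839)^2 + 2*6371.0000*31164.963 + 31164.963^2)
d = 31552.9246 km

31552.9246 km


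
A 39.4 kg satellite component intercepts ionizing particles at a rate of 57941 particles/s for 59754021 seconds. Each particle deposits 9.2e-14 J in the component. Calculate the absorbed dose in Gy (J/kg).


Total energy deposited = rate * time * E_per
  = 57941 * 59754021 * 9.2e-14 = 0.3185231 J
Dose = E_total / mass = 0.3185231 / 39.4
Dose = 0.008084343 Gy

0.0081 Gy


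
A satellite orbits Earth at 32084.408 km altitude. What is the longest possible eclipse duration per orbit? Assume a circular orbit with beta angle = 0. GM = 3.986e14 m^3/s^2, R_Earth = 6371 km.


r = 38455.4080 km
T = 1250.8237 min
Eclipse fraction = arcsin(R_E/r)/pi = arcsin(6371.0000/38455.4080)/pi
= arcsin(0.1656724)/pi = 0.05297943
Eclipse duration = 0.05297943 * 1250.8237 = 66.2679 min

66.2679 minutes


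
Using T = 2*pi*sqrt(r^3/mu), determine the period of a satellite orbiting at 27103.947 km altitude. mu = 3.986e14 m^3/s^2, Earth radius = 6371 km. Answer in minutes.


r = 33474.9470 km = 3.3474947e+07 m
T = 2*pi*sqrt(r^3/mu) = 2*pi*sqrt(3.7511091e+22 / 3.986e14)
T = 60952.4362 s = 1015.8739 min

1015.8739 minutes


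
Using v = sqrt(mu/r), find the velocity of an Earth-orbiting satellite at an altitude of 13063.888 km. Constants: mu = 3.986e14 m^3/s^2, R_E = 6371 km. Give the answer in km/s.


r = R_E + alt = 6371.0 + 13063.888 = 19434.8880 km = 1.9434888e+07 m
v = sqrt(mu/r) = sqrt(3.986e14 / 1.9434888e+07) = 4528.7425 m/s = 4.5287 km/s

4.5287 km/s


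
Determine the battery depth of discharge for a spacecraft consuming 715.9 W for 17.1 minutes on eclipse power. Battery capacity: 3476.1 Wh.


E_used = P * t / 60 = 715.9 * 17.1 / 60 = 204.0315 Wh
DOD = E_used / E_total * 100 = 204.0315 / 3476.1 * 100
DOD = 5.8696 %

5.8696 %


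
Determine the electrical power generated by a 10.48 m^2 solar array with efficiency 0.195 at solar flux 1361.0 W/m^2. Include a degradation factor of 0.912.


P = area * eta * S * degradation
P = 10.48 * 0.195 * 1361.0 * 0.912
P = 2536.5817 W

2536.5817 W


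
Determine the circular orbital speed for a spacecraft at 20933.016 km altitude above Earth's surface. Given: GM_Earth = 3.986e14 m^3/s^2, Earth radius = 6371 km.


r = R_E + alt = 6371.0 + 20933.016 = 27304.0160 km = 2.7304016e+07 m
v = sqrt(mu/r) = sqrt(3.986e14 / 2.7304016e+07) = 3820.8095 m/s = 3.8208 km/s

3.8208 km/s


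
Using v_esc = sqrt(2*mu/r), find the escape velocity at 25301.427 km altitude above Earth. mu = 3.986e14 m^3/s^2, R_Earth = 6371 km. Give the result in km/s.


r = 6371.0 + 25301.427 = 31672.4270 km = 3.1672427e+07 m
v_esc = sqrt(2*mu/r) = sqrt(2*3.986e14 / 3.1672427e+07)
v_esc = 5016.9870 m/s = 5.0170 km/s

5.0170 km/s


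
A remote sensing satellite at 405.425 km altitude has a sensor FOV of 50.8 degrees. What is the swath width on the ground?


FOV = 50.8 deg = 0.8866273 rad
swath = 2 * alt * tan(FOV/2) = 2 * 405.425 * tan(0.4433136)
swath = 2 * 405.425 * 0.4748349
swath = 385.0199 km

385.0199 km


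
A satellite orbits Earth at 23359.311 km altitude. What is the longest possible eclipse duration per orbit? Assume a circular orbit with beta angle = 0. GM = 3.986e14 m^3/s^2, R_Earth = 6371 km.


r = 29730.3110 km
T = 850.2745 min
Eclipse fraction = arcsin(R_E/r)/pi = arcsin(6371.0000/29730.3110)/pi
= arcsin(0.2142931)/pi = 0.06874476
Eclipse duration = 0.06874476 * 850.2745 = 58.4519 min

58.4519 minutes


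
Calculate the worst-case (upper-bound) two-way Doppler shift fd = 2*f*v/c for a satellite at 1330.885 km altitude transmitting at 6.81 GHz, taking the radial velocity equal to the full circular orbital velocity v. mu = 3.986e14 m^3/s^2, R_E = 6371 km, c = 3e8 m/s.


r = 7.701885e+06 m
v = sqrt(mu/r) = 7193.9950 m/s (worst-case radial velocity)
f = 6.81 GHz = 6.81e+09 Hz
fd = 2*f*v/c = 2*6.81e+09*7193.9950/3.0e+08
fd = 326607.3735 Hz

326607.3735 Hz


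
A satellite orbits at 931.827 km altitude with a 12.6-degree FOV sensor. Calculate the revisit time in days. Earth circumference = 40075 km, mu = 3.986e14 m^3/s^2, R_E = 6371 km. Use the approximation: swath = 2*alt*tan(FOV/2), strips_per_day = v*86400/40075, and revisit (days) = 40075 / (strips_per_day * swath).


swath = 2*931.827*tan(0.1099557) = 205.7493 km
v = sqrt(mu/r) = 7387.9363 m/s = 7.3879 km/s
strips/day = v*86400/40075 = 7.3879*86400/40075 = 15.9281
coverage/day = strips * swath = 15.9281 * 205.7493 = 3277.1910 km
revisit = 40075 / 3277.1910 = 12.2285 days

12.2285 days


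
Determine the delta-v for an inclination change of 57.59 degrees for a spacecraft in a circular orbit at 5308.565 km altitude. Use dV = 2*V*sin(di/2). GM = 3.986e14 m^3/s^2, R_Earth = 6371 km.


r = 11679.5650 km = 1.1679565e+07 m
V = sqrt(mu/r) = 5841.9161 m/s
di = 57.59 deg = 1.0051 rad
dV = 2*V*sin(di/2) = 2*5841.9161*sin(0.5025676)
dV = 5627.8356 m/s = 5.6278 km/s

5.6278 km/s


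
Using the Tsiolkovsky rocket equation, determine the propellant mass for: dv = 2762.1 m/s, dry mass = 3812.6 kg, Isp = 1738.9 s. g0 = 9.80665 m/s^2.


ve = Isp * g0 = 1738.9 * 9.80665 = 17052.783685 m/s
mass ratio = exp(dv/ve) = exp(2762.1/17052.783685) = 1.17582915
m_prop = m_dry * (mr - 1) = 3812.6 * (1.17582915 - 1)
m_prop = 670.3662 kg

670.3662 kg


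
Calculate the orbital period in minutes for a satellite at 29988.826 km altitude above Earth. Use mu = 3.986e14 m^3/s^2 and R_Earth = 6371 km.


r = 36359.8260 km = 3.6359826e+07 m
T = 2*pi*sqrt(r^3/mu) = 2*pi*sqrt(4.8069033e+22 / 3.986e14)
T = 68999.1778 s = 1149.9863 min

1149.9863 minutes


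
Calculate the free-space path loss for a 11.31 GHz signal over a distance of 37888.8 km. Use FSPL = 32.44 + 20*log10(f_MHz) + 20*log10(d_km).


f = 11.31 GHz = 11310.0000 MHz
d = 37888.8 km
FSPL = 32.44 + 20*log10(11310.0000) + 20*log10(37888.8)
FSPL = 32.44 + 81.0693 + 91.5702
FSPL = 205.0795 dB

205.0795 dB


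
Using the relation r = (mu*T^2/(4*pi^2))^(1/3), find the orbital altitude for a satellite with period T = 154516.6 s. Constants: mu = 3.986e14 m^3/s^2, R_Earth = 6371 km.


T = 154516.6 s
r = (mu*T^2/(4*pi^2))^(1/3) = (3.986e14 * 154516.6^2 / (4*pi^2))^(1/3)
r = 6.2236135e+07 m = 62236.1351 km
alt = r - R_E = 62236.1351 - 6371 = 55865.1351 km

55865.1351 km


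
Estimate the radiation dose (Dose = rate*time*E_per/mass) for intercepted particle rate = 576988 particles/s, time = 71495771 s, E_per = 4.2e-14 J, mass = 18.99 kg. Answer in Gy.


Total energy deposited = rate * time * E_per
  = 576988 * 71495771 * 4.2e-14 = 1.7326 J
Dose = E_total / mass = 1.7326 / 18.99
Dose = 0.0912371 Gy

0.0912 Gy


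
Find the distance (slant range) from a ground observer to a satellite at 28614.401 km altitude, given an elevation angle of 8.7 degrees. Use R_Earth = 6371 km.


h = 28614.401 km, el = 8.7 deg
d = -R_E*sin(el) + sqrt((R_E*sin(el))^2 + 2*R_E*h + h^2)
d = -6371.0000*sin(0.1518436) + sqrt((6371.0000*0.1512608)^2 + 2*6371.0000*28614.401 + 28614.401^2)
d = 33450.2291 km

33450.2291 km


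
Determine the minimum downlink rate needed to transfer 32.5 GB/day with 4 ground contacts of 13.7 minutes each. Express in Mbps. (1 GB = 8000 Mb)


total contact time = 4 * 13.7 * 60 = 3288.0000 s
data = 32.5 GB = 260000.0000 Mb
rate = 260000.0000 / 3288.0000 = 79.0754 Mbps

79.0754 Mbps


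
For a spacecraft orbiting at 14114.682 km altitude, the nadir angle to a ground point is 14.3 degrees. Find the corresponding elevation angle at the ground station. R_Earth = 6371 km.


r = R_E + alt = 20485.6820 km
Law of sines in the satellite / Earth-center / ground-point triangle:
  sin(nadir)/R_E = sin(90 + el)/r  =>  cos(el) = (r/R_E)*sin(nadir)
cos(el) = (20485.6820 / 6371.0000) * sin(14.3 deg) = 0.7942149
el = arccos(0.7942149) = 37.4188 deg
(Earth-central angle = 90 - nadir - el = 38.2812 deg)

37.4188 degrees


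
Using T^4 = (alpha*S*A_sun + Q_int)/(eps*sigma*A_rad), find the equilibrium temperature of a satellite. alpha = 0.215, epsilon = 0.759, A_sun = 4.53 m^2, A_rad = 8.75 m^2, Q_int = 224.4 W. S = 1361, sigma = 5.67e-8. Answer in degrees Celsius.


Numerator = alpha*S*A_sun + Q_int = 0.215*1361*4.53 + 224.4 = 1549.9460 W
Denominator = eps*sigma*A_rad = 0.759*5.67e-8*8.75 = 3.7655887e-07 W/K^4
T^4 = 4.1160787e+09 K^4
T = 253.2917 K = -19.8583 C

-19.8583 degrees Celsius


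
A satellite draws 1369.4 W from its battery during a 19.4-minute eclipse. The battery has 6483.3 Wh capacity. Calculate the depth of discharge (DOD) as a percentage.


E_used = P * t / 60 = 1369.4 * 19.4 / 60 = 442.7727 Wh
DOD = E_used / E_total * 100 = 442.7727 / 6483.3 * 100
DOD = 6.8294 %

6.8294 %


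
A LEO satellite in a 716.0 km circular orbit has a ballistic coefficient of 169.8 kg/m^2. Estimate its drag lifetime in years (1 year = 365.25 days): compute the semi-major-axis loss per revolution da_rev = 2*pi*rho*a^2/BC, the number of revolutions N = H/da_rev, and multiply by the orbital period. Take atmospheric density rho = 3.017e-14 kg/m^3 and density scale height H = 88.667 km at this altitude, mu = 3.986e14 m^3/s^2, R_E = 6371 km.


a = R_E + alt = 7087.0000 km = 7.087e+06 m
da_rev = 2*pi*rho*a^2/BC = 2*pi*3.017e-14*(7.087e+06)^2/169.8 = 0.0560715237 m per revolution
N = H/da_rev = 88667.0000 m / 0.0560715237 m = 1.5813196e+06 revolutions
P = 2*pi*sqrt(a^3/mu) = 5937.5171 s
lifetime = N*P = 1.5813196e+06 * 5937.5171 = 9.3891122e+09 s = 108670.2796 days
years = 108670.2796 / 365.25 = 297.5230 years

297.5230 years


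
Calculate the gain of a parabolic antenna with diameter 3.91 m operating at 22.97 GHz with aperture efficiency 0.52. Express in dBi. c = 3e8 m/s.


lambda = c/f = 3e8 / 2.297e+10 = 0.01306051 m
G = eta*(pi*D/lambda)^2 = 0.52*(pi*3.91/0.01306051)^2
G = 459976.9665 (linear)
G = 10*log10(459976.9665) = 56.6274 dBi

56.6274 dBi


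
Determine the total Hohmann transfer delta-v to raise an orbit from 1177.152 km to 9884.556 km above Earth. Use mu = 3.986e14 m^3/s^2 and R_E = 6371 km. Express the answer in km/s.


r1 = 7548.1520 km = 7.548152e+06 m
r2 = 16255.5560 km = 1.6255556e+07 m
dv1 = sqrt(mu/r1)*(sqrt(2*r2/(r1+r2)) - 1) = 1225.7390 m/s
dv2 = sqrt(mu/r2)*(1 - sqrt(2*r1/(r1+r2))) = 1008.3629 m/s
total dv = |dv1| + |dv2| = 1225.7390 + 1008.3629 = 2234.1019 m/s = 2.2341 km/s

2.2341 km/s


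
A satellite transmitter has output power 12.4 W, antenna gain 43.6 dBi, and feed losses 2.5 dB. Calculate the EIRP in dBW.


Pt = 12.4 W = 10.9342 dBW
EIRP = Pt_dBW + Gt - losses = 10.9342 + 43.6 - 2.5 = 52.0342 dBW

52.0342 dBW


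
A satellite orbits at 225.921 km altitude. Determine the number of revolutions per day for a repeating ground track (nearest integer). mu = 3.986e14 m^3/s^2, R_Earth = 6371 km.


r = 6.596921e+06 m
T = 2*pi*sqrt(r^3/mu) = 5332.4052 s = 88.8734 min
revs/day = 1440 / 88.8734 = 16.2028
Rounded: 16 revolutions per day

16 revolutions per day


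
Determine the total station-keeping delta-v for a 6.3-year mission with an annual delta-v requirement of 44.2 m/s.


dV = rate * years = 44.2 * 6.3
dV = 278.4600 m/s

278.4600 m/s


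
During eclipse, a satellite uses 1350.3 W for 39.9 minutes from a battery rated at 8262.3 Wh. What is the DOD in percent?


E_used = P * t / 60 = 1350.3 * 39.9 / 60 = 897.9495 Wh
DOD = E_used / E_total * 100 = 897.9495 / 8262.3 * 100
DOD = 10.8680 %

10.8680 %


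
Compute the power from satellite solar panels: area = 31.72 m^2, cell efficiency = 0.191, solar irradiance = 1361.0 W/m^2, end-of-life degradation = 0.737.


P = area * eta * S * degradation
P = 31.72 * 0.191 * 1361.0 * 0.737
P = 6077.0409 W

6077.0409 W


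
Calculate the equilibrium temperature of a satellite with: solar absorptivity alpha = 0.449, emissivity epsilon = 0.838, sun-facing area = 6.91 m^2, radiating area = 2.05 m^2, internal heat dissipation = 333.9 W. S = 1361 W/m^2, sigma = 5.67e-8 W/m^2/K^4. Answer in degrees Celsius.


Numerator = alpha*S*A_sun + Q_int = 0.449*1361*6.91 + 333.9 = 4556.5250 W
Denominator = eps*sigma*A_rad = 0.838*5.67e-8*2.05 = 9.740493e-08 W/K^4
T^4 = 4.6779203e+10 K^4
T = 465.0645 K = 191.9145 C

191.9145 degrees Celsius


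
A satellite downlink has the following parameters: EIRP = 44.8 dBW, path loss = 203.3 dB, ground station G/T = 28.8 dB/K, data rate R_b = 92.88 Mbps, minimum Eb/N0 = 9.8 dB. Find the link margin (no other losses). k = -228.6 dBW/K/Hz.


C/N0 = EIRP - FSPL + G/T - k = 44.8 - 203.3 + 28.8 - (-228.6)
C/N0 = 98.9000 dB-Hz
R_b = 92.88 Mbps = 9.288e+07 bps -> 10*log10(R_b) = 79.6792 dB-Hz
Eb/N0 = C/N0 - 10*log10(R_b) = 98.9000 - 79.6792 = 19.2208 dB
Margin = Eb/N0 - Eb/N0_req = 19.2208 - 9.8 = 9.4208 dB (link closes)

9.4208 dB


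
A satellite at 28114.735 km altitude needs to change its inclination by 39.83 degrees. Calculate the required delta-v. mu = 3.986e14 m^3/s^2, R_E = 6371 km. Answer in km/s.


r = 34485.7350 km = 3.4485735e+07 m
V = sqrt(mu/r) = 3399.7650 m/s
di = 39.83 deg = 0.6951646 rad
dV = 2*V*sin(di/2) = 2*3399.7650*sin(0.3475823)
dV = 2316.0947 m/s = 2.3161 km/s

2.3161 km/s


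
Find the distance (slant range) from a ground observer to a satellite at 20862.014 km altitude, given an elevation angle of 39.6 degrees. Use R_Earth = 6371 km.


h = 20862.014 km, el = 39.6 deg
d = -R_E*sin(el) + sqrt((R_E*sin(el))^2 + 2*R_E*h + h^2)
d = -6371.0000*sin(0.6911504) + sqrt((6371.0000*0.637424)^2 + 2*6371.0000*20862.014 + 20862.014^2)
d = 22725.8969 km

22725.8969 km


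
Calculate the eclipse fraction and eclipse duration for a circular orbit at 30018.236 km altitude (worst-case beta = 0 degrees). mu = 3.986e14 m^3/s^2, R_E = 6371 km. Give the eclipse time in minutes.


r = 36389.2360 km
T = 1151.3818 min
Eclipse fraction = arcsin(R_E/r)/pi = arcsin(6371.0000/36389.2360)/pi
= arcsin(0.1750792)/pi = 0.05601817
Eclipse duration = 0.05601817 * 1151.3818 = 64.4983 min

64.4983 minutes


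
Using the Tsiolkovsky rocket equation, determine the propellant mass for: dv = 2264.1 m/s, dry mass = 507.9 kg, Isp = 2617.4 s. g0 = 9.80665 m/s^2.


ve = Isp * g0 = 2617.4 * 9.80665 = 25667.925710 m/s
mass ratio = exp(dv/ve) = exp(2264.1/25667.925710) = 1.09221458
m_prop = m_dry * (mr - 1) = 507.9 * (1.09221458 - 1)
m_prop = 46.8358 kg

46.8358 kg


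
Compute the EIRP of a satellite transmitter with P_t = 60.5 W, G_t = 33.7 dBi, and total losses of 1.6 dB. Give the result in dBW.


Pt = 60.5 W = 17.8176 dBW
EIRP = Pt_dBW + Gt - losses = 17.8176 + 33.7 - 1.6 = 49.9176 dBW

49.9176 dBW


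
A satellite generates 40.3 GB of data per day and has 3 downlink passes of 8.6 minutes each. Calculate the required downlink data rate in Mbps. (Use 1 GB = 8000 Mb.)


total contact time = 3 * 8.6 * 60 = 1548.0000 s
data = 40.3 GB = 322400.0000 Mb
rate = 322400.0000 / 1548.0000 = 208.2687 Mbps

208.2687 Mbps


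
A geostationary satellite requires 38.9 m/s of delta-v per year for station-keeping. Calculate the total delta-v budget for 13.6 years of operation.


dV = rate * years = 38.9 * 13.6
dV = 529.0400 m/s

529.0400 m/s


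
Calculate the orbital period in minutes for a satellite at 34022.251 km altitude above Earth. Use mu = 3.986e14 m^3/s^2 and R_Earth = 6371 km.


r = 40393.2510 km = 4.0393251e+07 m
T = 2*pi*sqrt(r^3/mu) = 2*pi*sqrt(6.5906223e+22 / 3.986e14)
T = 80793.1300 s = 1346.5522 min

1346.5522 minutes


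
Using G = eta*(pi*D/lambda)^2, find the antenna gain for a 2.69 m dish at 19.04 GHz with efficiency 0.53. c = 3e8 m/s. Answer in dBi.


lambda = c/f = 3e8 / 1.904e+10 = 0.0157563 m
G = eta*(pi*D/lambda)^2 = 0.53*(pi*2.69/0.0157563)^2
G = 152465.4899 (linear)
G = 10*log10(152465.4899) = 51.8317 dBi

51.8317 dBi


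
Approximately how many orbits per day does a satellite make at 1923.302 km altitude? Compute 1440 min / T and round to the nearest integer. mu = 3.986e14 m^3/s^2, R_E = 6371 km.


r = 8.294302e+06 m
T = 2*pi*sqrt(r^3/mu) = 7517.6307 s = 125.2938 min
revs/day = 1440 / 125.2938 = 11.4930
Rounded: 11 revolutions per day

11 revolutions per day


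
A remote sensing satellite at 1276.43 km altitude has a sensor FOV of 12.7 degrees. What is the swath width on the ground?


FOV = 12.7 deg = 0.2216568 rad
swath = 2 * alt * tan(FOV/2) = 2 * 1276.43 * tan(0.1108284)
swath = 2 * 1276.43 * 0.1112844
swath = 284.0935 km

284.0935 km


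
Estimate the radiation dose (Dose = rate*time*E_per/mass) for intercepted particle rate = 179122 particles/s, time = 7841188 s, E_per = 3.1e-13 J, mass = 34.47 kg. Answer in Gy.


Total energy deposited = rate * time * E_per
  = 179122 * 7841188 * 3.1e-13 = 0.4354041 J
Dose = E_total / mass = 0.4354041 / 34.47
Dose = 0.01263139 Gy

0.0126 Gy


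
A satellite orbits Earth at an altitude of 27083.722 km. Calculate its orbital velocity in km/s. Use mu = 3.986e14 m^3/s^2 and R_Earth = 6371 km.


r = R_E + alt = 6371.0 + 27083.722 = 33454.7220 km = 3.3454722e+07 m
v = sqrt(mu/r) = sqrt(3.986e14 / 3.3454722e+07) = 3451.7548 m/s = 3.4518 km/s

3.4518 km/s


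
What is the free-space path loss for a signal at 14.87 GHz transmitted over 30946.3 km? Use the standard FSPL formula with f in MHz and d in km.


f = 14.87 GHz = 14870.0000 MHz
d = 30946.3 km
FSPL = 32.44 + 20*log10(14870.0000) + 20*log10(30946.3)
FSPL = 32.44 + 83.4462 + 89.8122
FSPL = 205.6984 dB

205.6984 dB


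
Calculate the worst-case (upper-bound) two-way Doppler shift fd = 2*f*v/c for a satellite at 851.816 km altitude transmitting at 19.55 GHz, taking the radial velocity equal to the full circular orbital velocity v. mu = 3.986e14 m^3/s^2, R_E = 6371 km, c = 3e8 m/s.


r = 7.222816e+06 m
v = sqrt(mu/r) = 7428.7436 m/s (worst-case radial velocity)
f = 19.55 GHz = 1.955e+10 Hz
fd = 2*f*v/c = 2*1.955e+10*7428.7436/3.0e+08
fd = 968212.9211 Hz

968212.9211 Hz


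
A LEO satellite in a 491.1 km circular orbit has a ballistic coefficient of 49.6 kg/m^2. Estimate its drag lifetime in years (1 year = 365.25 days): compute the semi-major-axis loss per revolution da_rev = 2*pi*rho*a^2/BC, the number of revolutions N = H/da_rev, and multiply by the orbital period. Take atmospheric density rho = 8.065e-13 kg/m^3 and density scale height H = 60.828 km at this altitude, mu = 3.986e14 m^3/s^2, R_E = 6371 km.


a = R_E + alt = 6862.1000 km = 6.8621e+06 m
da_rev = 2*pi*rho*a^2/BC = 2*pi*8.065e-13*(6.8621e+06)^2/49.6 = 4.810793 m per revolution
N = H/da_rev = 60828.0000 m / 4.810793 m = 12644.0699 revolutions
P = 2*pi*sqrt(a^3/mu) = 5657.1382 s
lifetime = N*P = 12644.0699 * 5657.1382 = 7.152925e+07 s = 827.8848 days
years = 827.8848 / 365.25 = 2.2666 years

2.2666 years


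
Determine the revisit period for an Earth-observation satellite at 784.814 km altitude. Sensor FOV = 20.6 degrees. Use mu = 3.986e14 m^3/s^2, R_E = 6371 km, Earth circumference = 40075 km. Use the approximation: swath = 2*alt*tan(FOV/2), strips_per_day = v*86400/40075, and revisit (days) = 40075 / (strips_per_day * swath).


swath = 2*784.814*tan(0.1797689) = 285.2498 km
v = sqrt(mu/r) = 7463.4414 m/s = 7.4634 km/s
strips/day = v*86400/40075 = 7.4634*86400/40075 = 16.0909
coverage/day = strips * swath = 16.0909 * 285.2498 = 4589.9147 km
revisit = 40075 / 4589.9147 = 8.7311 days

8.7311 days


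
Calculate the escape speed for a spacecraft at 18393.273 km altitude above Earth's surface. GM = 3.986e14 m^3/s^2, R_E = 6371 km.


r = 6371.0 + 18393.273 = 24764.2730 km = 2.4764273e+07 m
v_esc = sqrt(2*mu/r) = sqrt(2*3.986e14 / 2.4764273e+07)
v_esc = 5673.7586 m/s = 5.6738 km/s

5.6738 km/s


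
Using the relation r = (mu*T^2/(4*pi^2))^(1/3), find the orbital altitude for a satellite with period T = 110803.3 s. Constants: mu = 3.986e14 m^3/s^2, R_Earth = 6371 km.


T = 110803.3 s
r = (mu*T^2/(4*pi^2))^(1/3) = (3.986e14 * 110803.3^2 / (4*pi^2))^(1/3)
r = 4.9861e+07 m = 49860.9998 km
alt = r - R_E = 49860.9998 - 6371 = 43489.9998 km

43489.9998 km


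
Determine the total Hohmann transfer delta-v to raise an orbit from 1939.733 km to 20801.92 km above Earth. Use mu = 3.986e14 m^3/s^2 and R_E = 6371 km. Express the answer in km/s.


r1 = 8310.7330 km = 8.310733e+06 m
r2 = 27172.9200 km = 2.717292e+07 m
dv1 = sqrt(mu/r1)*(sqrt(2*r2/(r1+r2)) - 1) = 1645.2675 m/s
dv2 = sqrt(mu/r2)*(1 - sqrt(2*r1/(r1+r2))) = 1208.6894 m/s
total dv = |dv1| + |dv2| = 1645.2675 + 1208.6894 = 2853.9569 m/s = 2.8540 km/s

2.8540 km/s


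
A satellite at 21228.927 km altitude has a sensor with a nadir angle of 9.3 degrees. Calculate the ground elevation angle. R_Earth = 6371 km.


r = R_E + alt = 27599.9270 km
Law of sines in the satellite / Earth-center / ground-point triangle:
  sin(nadir)/R_E = sin(90 + el)/r  =>  cos(el) = (r/R_E)*sin(nadir)
cos(el) = (27599.9270 / 6371.0000) * sin(9.3 deg) = 0.7000869
el = arccos(0.7000869) = 45.5660 deg
(Earth-central angle = 90 - nadir - el = 35.1340 deg)

45.5660 degrees


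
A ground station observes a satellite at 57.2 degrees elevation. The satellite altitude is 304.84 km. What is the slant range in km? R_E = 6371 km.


h = 304.84 km, el = 57.2 deg
d = -R_E*sin(el) + sqrt((R_E*sin(el))^2 + 2*R_E*h + h^2)
d = -6371.0000*sin(0.9983283) + sqrt((6371.0000*0.8405666)^2 + 2*6371.0000*304.84 + 304.84^2)
d = 359.2842 km

359.2842 km


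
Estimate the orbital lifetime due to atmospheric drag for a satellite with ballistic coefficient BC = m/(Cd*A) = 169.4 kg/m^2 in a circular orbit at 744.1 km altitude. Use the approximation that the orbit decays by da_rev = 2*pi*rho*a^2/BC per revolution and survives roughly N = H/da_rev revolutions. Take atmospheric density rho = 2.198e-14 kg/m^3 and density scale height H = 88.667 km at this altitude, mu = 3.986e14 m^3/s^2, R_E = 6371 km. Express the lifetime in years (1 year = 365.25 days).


a = R_E + alt = 7115.1000 km = 7.1151e+06 m
da_rev = 2*pi*rho*a^2/BC = 2*pi*2.198e-14*(7.1151e+06)^2/169.4 = 0.041272062 m per revolution
N = H/da_rev = 88667.0000 m / 0.041272062 m = 2.148354e+06 revolutions
P = 2*pi*sqrt(a^3/mu) = 5972.8655 s
lifetime = N*P = 2.148354e+06 * 5972.8655 = 1.283183e+10 s = 148516.5454 days
years = 148516.5454 / 365.25 = 406.6161 years

406.6161 years


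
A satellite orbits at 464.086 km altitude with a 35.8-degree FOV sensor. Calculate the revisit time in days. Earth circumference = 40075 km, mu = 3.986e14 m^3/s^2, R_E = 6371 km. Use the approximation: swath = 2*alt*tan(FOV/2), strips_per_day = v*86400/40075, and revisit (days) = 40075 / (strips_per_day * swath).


swath = 2*464.086*tan(0.3124139) = 299.7914 km
v = sqrt(mu/r) = 7636.5404 m/s = 7.6365 km/s
strips/day = v*86400/40075 = 7.6365*86400/40075 = 16.4641
coverage/day = strips * swath = 16.4641 * 299.7914 = 4935.7826 km
revisit = 40075 / 4935.7826 = 8.1193 days

8.1193 days


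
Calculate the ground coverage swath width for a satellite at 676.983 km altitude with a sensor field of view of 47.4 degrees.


FOV = 47.4 deg = 0.8272861 rad
swath = 2 * alt * tan(FOV/2) = 2 * 676.983 * tan(0.413643)
swath = 2 * 676.983 * 0.4389693
swath = 594.3495 km

594.3495 km


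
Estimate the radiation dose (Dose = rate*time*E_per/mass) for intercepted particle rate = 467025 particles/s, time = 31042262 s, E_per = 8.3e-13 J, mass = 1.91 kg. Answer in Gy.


Total energy deposited = rate * time * E_per
  = 467025 * 31042262 * 8.3e-13 = 12.0329 J
Dose = E_total / mass = 12.0329 / 1.91
Dose = 6.3000 Gy

6.3000 Gy


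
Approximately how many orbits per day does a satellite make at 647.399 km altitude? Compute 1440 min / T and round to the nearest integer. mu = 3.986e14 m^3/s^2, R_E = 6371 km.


r = 7.018399e+06 m
T = 2*pi*sqrt(r^3/mu) = 5851.5147 s = 97.5252 min
revs/day = 1440 / 97.5252 = 14.7654
Rounded: 15 revolutions per day

15 revolutions per day


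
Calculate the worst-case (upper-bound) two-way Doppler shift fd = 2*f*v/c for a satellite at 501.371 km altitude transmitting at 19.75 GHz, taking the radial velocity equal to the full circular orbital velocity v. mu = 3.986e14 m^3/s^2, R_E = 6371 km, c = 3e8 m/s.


r = 6.872371e+06 m
v = sqrt(mu/r) = 7615.7968 m/s (worst-case radial velocity)
f = 19.75 GHz = 1.975e+10 Hz
fd = 2*f*v/c = 2*1.975e+10*7615.7968/3.0e+08
fd = 1.0027466e+06 Hz

1.0027e+06 Hz


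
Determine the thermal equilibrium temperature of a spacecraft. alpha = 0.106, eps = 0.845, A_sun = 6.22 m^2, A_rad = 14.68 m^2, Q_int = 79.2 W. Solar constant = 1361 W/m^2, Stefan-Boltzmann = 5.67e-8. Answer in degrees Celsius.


Numerator = alpha*S*A_sun + Q_int = 0.106*1361*6.22 + 79.2 = 976.5345 W
Denominator = eps*sigma*A_rad = 0.845*5.67e-8*14.68 = 7.0334082e-07 W/K^4
T^4 = 1.3884229e+09 K^4
T = 193.0325 K = -80.1175 C

-80.1175 degrees Celsius


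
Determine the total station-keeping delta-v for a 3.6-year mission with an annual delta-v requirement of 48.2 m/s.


dV = rate * years = 48.2 * 3.6
dV = 173.5200 m/s

173.5200 m/s


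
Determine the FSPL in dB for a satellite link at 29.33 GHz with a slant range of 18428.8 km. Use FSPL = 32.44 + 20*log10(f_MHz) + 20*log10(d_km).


f = 29.33 GHz = 29330.0000 MHz
d = 18428.8 km
FSPL = 32.44 + 20*log10(29330.0000) + 20*log10(18428.8)
FSPL = 32.44 + 89.3462 + 85.3099
FSPL = 207.0962 dB

207.0962 dB


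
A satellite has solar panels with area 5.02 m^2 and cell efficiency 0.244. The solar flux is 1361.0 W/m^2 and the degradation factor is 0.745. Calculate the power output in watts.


P = area * eta * S * degradation
P = 5.02 * 0.244 * 1361.0 * 0.745
P = 1241.9610 W

1241.9610 W


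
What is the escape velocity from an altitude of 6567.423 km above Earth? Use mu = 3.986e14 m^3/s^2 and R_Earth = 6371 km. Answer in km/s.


r = 6371.0 + 6567.423 = 12938.4230 km = 1.2938423e+07 m
v_esc = sqrt(2*mu/r) = sqrt(2*3.986e14 / 1.2938423e+07)
v_esc = 7849.5177 m/s = 7.8495 km/s

7.8495 km/s


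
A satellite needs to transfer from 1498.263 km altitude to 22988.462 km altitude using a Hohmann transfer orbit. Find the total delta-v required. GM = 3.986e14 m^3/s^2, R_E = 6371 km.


r1 = 7869.2630 km = 7.869263e+06 m
r2 = 29359.4620 km = 2.9359462e+07 m
dv1 = sqrt(mu/r1)*(sqrt(2*r2/(r1+r2)) - 1) = 1821.1549 m/s
dv2 = sqrt(mu/r2)*(1 - sqrt(2*r1/(r1+r2))) = 1288.9079 m/s
total dv = |dv1| + |dv2| = 1821.1549 + 1288.9079 = 3110.0628 m/s = 3.1101 km/s

3.1101 km/s


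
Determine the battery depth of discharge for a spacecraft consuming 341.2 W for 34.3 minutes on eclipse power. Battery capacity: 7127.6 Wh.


E_used = P * t / 60 = 341.2 * 34.3 / 60 = 195.0527 Wh
DOD = E_used / E_total * 100 = 195.0527 / 7127.6 * 100
DOD = 2.7366 %

2.7366 %


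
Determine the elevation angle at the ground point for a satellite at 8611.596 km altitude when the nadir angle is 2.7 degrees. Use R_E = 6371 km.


r = R_E + alt = 14982.5960 km
Law of sines in the satellite / Earth-center / ground-point triangle:
  sin(nadir)/R_E = sin(90 + el)/r  =>  cos(el) = (r/R_E)*sin(nadir)
cos(el) = (14982.5960 / 6371.0000) * sin(2.7 deg) = 0.1107796
el = arccos(0.1107796) = 83.6397 deg
(Earth-central angle = 90 - nadir - el = 3.6603 deg)

83.6397 degrees


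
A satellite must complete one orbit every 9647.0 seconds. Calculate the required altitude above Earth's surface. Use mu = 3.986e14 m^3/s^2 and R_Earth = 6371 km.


T = 9647.0 s
r = (mu*T^2/(4*pi^2))^(1/3) = (3.986e14 * 9647.0^2 / (4*pi^2))^(1/3)
r = 9.794615e+06 m = 9794.6150 km
alt = r - R_E = 9794.6150 - 6371 = 3423.6150 km

3423.6150 km


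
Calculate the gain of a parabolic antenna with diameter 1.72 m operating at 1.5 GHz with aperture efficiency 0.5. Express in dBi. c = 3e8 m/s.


lambda = c/f = 3e8 / 1.5e+09 = 0.2000 m
G = eta*(pi*D/lambda)^2 = 0.5*(pi*1.72/0.2000)^2
G = 364.9780 (linear)
G = 10*log10(364.9780) = 25.6227 dBi

25.6227 dBi


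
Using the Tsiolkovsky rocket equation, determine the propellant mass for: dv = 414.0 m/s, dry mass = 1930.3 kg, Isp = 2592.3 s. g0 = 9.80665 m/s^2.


ve = Isp * g0 = 2592.3 * 9.80665 = 25421.778795 m/s
mass ratio = exp(dv/ve) = exp(414.0/25421.778795) = 1.01641858
m_prop = m_dry * (mr - 1) = 1930.3 * (1.01641858 - 1)
m_prop = 31.6928 kg

31.6928 kg


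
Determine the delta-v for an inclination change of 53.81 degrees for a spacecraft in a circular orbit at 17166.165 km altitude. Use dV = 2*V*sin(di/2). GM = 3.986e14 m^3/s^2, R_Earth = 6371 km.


r = 23537.1650 km = 2.3537165e+07 m
V = sqrt(mu/r) = 4115.2059 m/s
di = 53.81 deg = 0.9391617 rad
dV = 2*V*sin(di/2) = 2*4115.2059*sin(0.4695808)
dV = 3724.3645 m/s = 3.7244 km/s

3.7244 km/s


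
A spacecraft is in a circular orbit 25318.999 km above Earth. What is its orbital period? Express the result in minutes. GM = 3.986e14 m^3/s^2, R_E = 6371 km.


r = 31689.9990 km = 3.1689999e+07 m
T = 2*pi*sqrt(r^3/mu) = 2*pi*sqrt(3.1824873e+22 / 3.986e14)
T = 56142.8635 s = 935.7144 min

935.7144 minutes


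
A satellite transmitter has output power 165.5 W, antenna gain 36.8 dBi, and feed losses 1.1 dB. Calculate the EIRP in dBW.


Pt = 165.5 W = 22.1880 dBW
EIRP = Pt_dBW + Gt - losses = 22.1880 + 36.8 - 1.1 = 57.8880 dBW

57.8880 dBW


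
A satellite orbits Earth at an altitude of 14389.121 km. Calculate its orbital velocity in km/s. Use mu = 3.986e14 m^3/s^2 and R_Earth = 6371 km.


r = R_E + alt = 6371.0 + 14389.121 = 20760.1210 km = 2.0760121e+07 m
v = sqrt(mu/r) = sqrt(3.986e14 / 2.0760121e+07) = 4381.8117 m/s = 4.3818 km/s

4.3818 km/s


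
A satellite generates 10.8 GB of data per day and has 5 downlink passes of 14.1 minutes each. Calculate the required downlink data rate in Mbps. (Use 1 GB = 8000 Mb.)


total contact time = 5 * 14.1 * 60 = 4230.0000 s
data = 10.8 GB = 86400.0000 Mb
rate = 86400.0000 / 4230.0000 = 20.4255 Mbps

20.4255 Mbps


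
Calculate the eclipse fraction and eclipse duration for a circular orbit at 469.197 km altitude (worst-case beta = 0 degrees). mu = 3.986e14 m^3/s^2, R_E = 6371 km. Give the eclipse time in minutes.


r = 6840.1970 km
T = 93.8346 min
Eclipse fraction = arcsin(R_E/r)/pi = arcsin(6371.0000/6840.1970)/pi
= arcsin(0.9314059)/pi = 0.3814169
Eclipse duration = 0.3814169 * 93.8346 = 35.7901 min

35.7901 minutes


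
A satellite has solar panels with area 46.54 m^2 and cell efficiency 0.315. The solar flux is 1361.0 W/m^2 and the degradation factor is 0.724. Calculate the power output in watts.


P = area * eta * S * degradation
P = 46.54 * 0.315 * 1361.0 * 0.724
P = 14445.5348 W

14445.5348 W


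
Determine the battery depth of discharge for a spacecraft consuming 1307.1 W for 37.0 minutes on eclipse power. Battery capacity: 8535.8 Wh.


E_used = P * t / 60 = 1307.1 * 37.0 / 60 = 806.0450 Wh
DOD = E_used / E_total * 100 = 806.0450 / 8535.8 * 100
DOD = 9.4431 %

9.4431 %
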